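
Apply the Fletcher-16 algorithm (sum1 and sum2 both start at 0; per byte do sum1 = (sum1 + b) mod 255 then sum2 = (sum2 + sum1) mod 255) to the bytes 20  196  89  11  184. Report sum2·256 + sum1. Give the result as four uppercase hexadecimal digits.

52F5

Running sums (mod 255):
  after byte 0 (20): sum1=20, sum2=20
  after byte 1 (196): sum1=216, sum2=236
  after byte 2 (89): sum1=50, sum2=31
  after byte 3 (11): sum1=61, sum2=92
  after byte 4 (184): sum1=245, sum2=82
Checksum = sum2·256 + sum1 = 82·256 + 245 = 21237 = 0x52F5.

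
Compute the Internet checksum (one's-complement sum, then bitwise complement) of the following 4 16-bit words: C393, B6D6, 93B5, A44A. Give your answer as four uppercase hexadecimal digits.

4D95

One's-complement addition (fold any carry out of bit 15 back into bit 0):
  0xC393 + 0xB6D6 = 0x17A69 → wrap carry → 0x7A6A
  0x7A6A + 0x93B5 = 0x10E1F → wrap carry → 0x0E20
  0x0E20 + 0xA44A = 0x0B26A
One's-complement sum = 0xB26A.
Checksum = ~0xB26A & 0xFFFF = 0x4D95.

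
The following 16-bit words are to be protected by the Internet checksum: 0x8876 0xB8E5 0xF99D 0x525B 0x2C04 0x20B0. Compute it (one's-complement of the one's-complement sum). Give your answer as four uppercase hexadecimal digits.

25F6

One's-complement addition (fold any carry out of bit 15 back into bit 0):
  0x8876 + 0xB8E5 = 0x1415B → wrap carry → 0x415C
  0x415C + 0xF99D = 0x13AF9 → wrap carry → 0x3AFA
  0x3AFA + 0x525B = 0x08D55
  0x8D55 + 0x2C04 = 0x0B959
  0xB959 + 0x20B0 = 0x0DA09
One's-complement sum = 0xDA09.
Checksum = ~0xDA09 & 0xFFFF = 0x25F6.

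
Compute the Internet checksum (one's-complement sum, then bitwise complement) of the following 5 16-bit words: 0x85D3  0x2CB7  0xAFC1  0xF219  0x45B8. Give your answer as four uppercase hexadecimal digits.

One's-complement addition (fold any carry out of bit 15 back into bit 0):
  0x85D3 + 0x2CB7 = 0x0B28A
  0xB28A + 0xAFC1 = 0x1624B → wrap carry → 0x624C
  0x624C + 0xF219 = 0x15465 → wrap carry → 0x5466
  0x5466 + 0x45B8 = 0x09A1E
One's-complement sum = 0x9A1E.
Checksum = ~0x9A1E & 0xFFFF = 0x65E1.

65E1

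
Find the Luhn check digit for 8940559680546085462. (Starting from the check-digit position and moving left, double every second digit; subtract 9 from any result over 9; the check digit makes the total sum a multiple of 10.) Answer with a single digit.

0

Partial digits right→left: 2 6 4 5 8 0 6 4 5 0 8 6 9 5 5 0 4 9 8
Double every second digit counting from the check-digit position (so the 1st, 3rd, 5th, ... of the partial from the right).
  doubled (with −9 where >9): 4 8 7 3 1 7 9 1 8 7 → sum 55
  kept as-is: 6 5 0 4 0 6 5 0 9 → sum 35
Total = 55 + 35 = 90.
Check digit = (10 − (90 mod 10)) mod 10 = 0.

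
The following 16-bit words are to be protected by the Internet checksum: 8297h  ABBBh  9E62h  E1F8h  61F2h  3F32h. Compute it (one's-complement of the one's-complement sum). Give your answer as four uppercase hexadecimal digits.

B02C

One's-complement addition (fold any carry out of bit 15 back into bit 0):
  0x8297 + 0xABBB = 0x12E52 → wrap carry → 0x2E53
  0x2E53 + 0x9E62 = 0x0CCB5
  0xCCB5 + 0xE1F8 = 0x1AEAD → wrap carry → 0xAEAE
  0xAEAE + 0x61F2 = 0x110A0 → wrap carry → 0x10A1
  0x10A1 + 0x3F32 = 0x04FD3
One's-complement sum = 0x4FD3.
Checksum = ~0x4FD3 & 0xFFFF = 0xB02C.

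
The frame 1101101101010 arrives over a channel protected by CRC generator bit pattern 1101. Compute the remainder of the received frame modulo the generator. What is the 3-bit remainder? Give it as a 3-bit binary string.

000

Modulo-2 division of 1101101101010 by 1101:
  pos 0: 1101 XOR 1101 = 0000
  pos 4: 1011 XOR 1101 = 0110
  pos 5: 1100 XOR 1101 = 0001
  pos 8: 1101 XOR 1101 = 0000
Remainder = 000 (zero — the frame passes the CRC check).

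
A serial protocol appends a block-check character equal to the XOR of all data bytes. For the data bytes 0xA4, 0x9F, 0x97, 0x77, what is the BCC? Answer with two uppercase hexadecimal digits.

XOR the bytes together:
  start with 0xA4
  0xA4 ⊕ 0x9F = 0x3B
  0x3B ⊕ 0x97 = 0xAC
  0xAC ⊕ 0x77 = 0xDB

DB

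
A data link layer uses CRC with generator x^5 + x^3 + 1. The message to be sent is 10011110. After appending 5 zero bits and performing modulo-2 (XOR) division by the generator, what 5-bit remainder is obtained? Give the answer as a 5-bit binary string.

Append 5 zeros: 1001111000000. Divide by 101001 (XOR where the leading bit is 1):
  pos 0: 100111 XOR 101001 = 001110
  pos 2: 111010 XOR 101001 = 010011
  pos 3: 100110 XOR 101001 = 001111
  pos 5: 111100 XOR 101001 = 010101
  pos 6: 101010 XOR 101001 = 000011
Remainder (last 5 bits) = 00110. This is the CRC / FCS.

00110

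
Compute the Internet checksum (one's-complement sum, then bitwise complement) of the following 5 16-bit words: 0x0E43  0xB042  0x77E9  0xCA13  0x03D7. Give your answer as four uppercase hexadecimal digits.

One's-complement addition (fold any carry out of bit 15 back into bit 0):
  0x0E43 + 0xB042 = 0x0BE85
  0xBE85 + 0x77E9 = 0x1366E → wrap carry → 0x366F
  0x366F + 0xCA13 = 0x10082 → wrap carry → 0x0083
  0x0083 + 0x03D7 = 0x0045A
One's-complement sum = 0x045A.
Checksum = ~0x045A & 0xFFFF = 0xFBA5.

FBA5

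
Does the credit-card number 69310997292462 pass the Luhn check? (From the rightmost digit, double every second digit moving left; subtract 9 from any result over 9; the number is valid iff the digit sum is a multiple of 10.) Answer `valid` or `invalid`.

valid

From the right, keep odd positions and double even positions (subtract 9 from any doubled value over 9):
  doubled (positions 2,4,...): 3 4 4 9 0 6 3 → sum 29
  kept (positions 1,3,...): 2 4 9 7 9 1 9 → sum 41
Total = 70.
70 mod 10 = 0, so the number is valid.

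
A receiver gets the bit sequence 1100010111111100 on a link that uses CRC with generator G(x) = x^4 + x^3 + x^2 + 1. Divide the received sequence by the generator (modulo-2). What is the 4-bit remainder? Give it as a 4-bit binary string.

0000

Modulo-2 division of 1100010111111100 by 11101:
  pos 0: 11000 XOR 11101 = 00101
  pos 2: 10110 XOR 11101 = 01011
  pos 3: 10111 XOR 11101 = 01010
  pos 4: 10101 XOR 11101 = 01000
  pos 5: 10001 XOR 11101 = 01100
  pos 6: 11001 XOR 11101 = 00100
  pos 8: 10011 XOR 11101 = 01110
  pos 9: 11101 XOR 11101 = 00000
Remainder = 0000 (zero — the frame passes the CRC check).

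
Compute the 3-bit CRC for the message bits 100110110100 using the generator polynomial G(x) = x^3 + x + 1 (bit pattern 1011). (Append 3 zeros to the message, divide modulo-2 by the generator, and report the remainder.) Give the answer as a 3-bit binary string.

000

Append 3 zeros: 100110110100000. Divide by 1011 (XOR where the leading bit is 1):
  pos 0: 1001 XOR 1011 = 0010
  pos 2: 1010 XOR 1011 = 0001
  pos 5: 1110 XOR 1011 = 0101
  pos 6: 1011 XOR 1011 = 0000
Remainder (last 3 bits) = 000. This is the CRC / FCS.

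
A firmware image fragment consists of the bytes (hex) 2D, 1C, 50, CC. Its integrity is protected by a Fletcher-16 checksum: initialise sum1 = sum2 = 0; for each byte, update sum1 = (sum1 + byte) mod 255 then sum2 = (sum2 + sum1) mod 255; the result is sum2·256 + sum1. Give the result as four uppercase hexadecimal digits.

7666

Running sums (mod 255):
  after byte 0 (2D): sum1=45, sum2=45
  after byte 1 (1C): sum1=73, sum2=118
  after byte 2 (50): sum1=153, sum2=16
  after byte 3 (CC): sum1=102, sum2=118
Checksum = sum2·256 + sum1 = 118·256 + 102 = 30310 = 0x7666.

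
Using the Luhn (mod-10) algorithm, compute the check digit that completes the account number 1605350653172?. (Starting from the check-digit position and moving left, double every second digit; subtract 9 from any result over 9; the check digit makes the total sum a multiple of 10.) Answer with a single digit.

3

Partial digits right→left: 2 7 1 3 5 6 0 5 3 5 0 6 1
Double every second digit counting from the check-digit position (so the 1st, 3rd, 5th, ... of the partial from the right).
  doubled (with −9 where >9): 4 2 1 0 6 0 2 → sum 15
  kept as-is: 7 3 6 5 5 6 → sum 32
Total = 15 + 32 = 47.
Check digit = (10 − (47 mod 10)) mod 10 = 3.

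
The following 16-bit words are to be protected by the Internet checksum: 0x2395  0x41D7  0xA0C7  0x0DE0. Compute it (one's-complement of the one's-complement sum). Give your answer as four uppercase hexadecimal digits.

One's-complement addition (fold any carry out of bit 15 back into bit 0):
  0x2395 + 0x41D7 = 0x0656C
  0x656C + 0xA0C7 = 0x10633 → wrap carry → 0x0634
  0x0634 + 0x0DE0 = 0x01414
One's-complement sum = 0x1414.
Checksum = ~0x1414 & 0xFFFF = 0xEBEB.

EBEB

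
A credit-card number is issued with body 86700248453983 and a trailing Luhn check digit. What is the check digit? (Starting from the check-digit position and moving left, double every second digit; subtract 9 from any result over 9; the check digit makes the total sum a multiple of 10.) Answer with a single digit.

6

Partial digits right→left: 3 8 9 3 5 4 8 4 2 0 0 7 6 8
Double every second digit counting from the check-digit position (so the 1st, 3rd, 5th, ... of the partial from the right).
  doubled (with −9 where >9): 6 9 1 7 4 0 3 → sum 30
  kept as-is: 8 3 4 4 0 7 8 → sum 34
Total = 30 + 34 = 64.
Check digit = (10 − (64 mod 10)) mod 10 = 6.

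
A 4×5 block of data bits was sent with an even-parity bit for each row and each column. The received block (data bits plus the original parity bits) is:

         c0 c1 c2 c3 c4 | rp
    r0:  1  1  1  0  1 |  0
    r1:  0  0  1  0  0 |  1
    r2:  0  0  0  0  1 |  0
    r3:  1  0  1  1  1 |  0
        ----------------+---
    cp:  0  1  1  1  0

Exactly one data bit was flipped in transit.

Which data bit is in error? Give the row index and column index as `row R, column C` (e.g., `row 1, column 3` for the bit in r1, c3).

row 2, column 4

Recompute each row's even parity and compare to rp:
  r0: data parity 0, sent rp 0 → ok
  r1: data parity 1, sent rp 1 → ok
  r2: data parity 1, sent rp 0 → mismatch
  r3: data parity 0, sent rp 0 → ok
Recompute each column's even parity and compare to cp:
  c0: data parity 0, sent cp 0 → ok
  c1: data parity 1, sent cp 1 → ok
  c2: data parity 1, sent cp 1 → ok
  c3: data parity 1, sent cp 1 → ok
  c4: data parity 1, sent cp 0 → mismatch
Exactly one row (r2) and one column (c4) fail → the flipped bit is at their intersection.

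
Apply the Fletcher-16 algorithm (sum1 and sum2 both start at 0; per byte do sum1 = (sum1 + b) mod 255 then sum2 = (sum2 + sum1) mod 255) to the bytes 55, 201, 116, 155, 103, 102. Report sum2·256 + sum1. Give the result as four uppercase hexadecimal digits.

Running sums (mod 255):
  after byte 0 (55): sum1=55, sum2=55
  after byte 1 (201): sum1=1, sum2=56
  after byte 2 (116): sum1=117, sum2=173
  after byte 3 (155): sum1=17, sum2=190
  after byte 4 (103): sum1=120, sum2=55
  after byte 5 (102): sum1=222, sum2=22
Checksum = sum2·256 + sum1 = 22·256 + 222 = 5854 = 0x16DE.

16DE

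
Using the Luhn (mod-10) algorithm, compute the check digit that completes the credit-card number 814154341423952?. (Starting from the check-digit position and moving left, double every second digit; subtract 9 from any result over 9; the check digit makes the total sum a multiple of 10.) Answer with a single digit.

Partial digits right→left: 2 5 9 3 2 4 1 4 3 4 5 1 4 1 8
Double every second digit counting from the check-digit position (so the 1st, 3rd, 5th, ... of the partial from the right).
  doubled (with −9 where >9): 4 9 4 2 6 1 8 7 → sum 41
  kept as-is: 5 3 4 4 4 1 1 → sum 22
Total = 41 + 22 = 63.
Check digit = (10 − (63 mod 10)) mod 10 = 7.

7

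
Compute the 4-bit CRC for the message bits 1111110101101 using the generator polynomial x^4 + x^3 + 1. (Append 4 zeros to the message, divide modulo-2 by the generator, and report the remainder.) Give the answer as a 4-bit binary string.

Append 4 zeros: 11111101011010000. Divide by 11001 (XOR where the leading bit is 1):
  pos 0: 11111 XOR 11001 = 00110
  pos 2: 11010 XOR 11001 = 00011
  pos 5: 11101 XOR 11001 = 00100
  pos 7: 10010 XOR 11001 = 01011
  pos 8: 10111 XOR 11001 = 01110
  pos 9: 11100 XOR 11001 = 00101
  pos 11: 10100 XOR 11001 = 01101
  pos 12: 11010 XOR 11001 = 00011
Remainder (last 4 bits) = 0011. This is the CRC / FCS.

0011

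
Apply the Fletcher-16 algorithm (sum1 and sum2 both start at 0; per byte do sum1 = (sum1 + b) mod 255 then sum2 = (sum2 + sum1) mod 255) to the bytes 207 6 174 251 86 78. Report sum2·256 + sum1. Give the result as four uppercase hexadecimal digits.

A625

Running sums (mod 255):
  after byte 0 (207): sum1=207, sum2=207
  after byte 1 (6): sum1=213, sum2=165
  after byte 2 (174): sum1=132, sum2=42
  after byte 3 (251): sum1=128, sum2=170
  after byte 4 (86): sum1=214, sum2=129
  after byte 5 (78): sum1=37, sum2=166
Checksum = sum2·256 + sum1 = 166·256 + 37 = 42533 = 0xA625.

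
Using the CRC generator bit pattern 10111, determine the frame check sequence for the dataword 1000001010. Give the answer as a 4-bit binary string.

0100

Append 4 zeros: 10000010100000. Divide by 10111 (XOR where the leading bit is 1):
  pos 0: 10000 XOR 10111 = 00111
  pos 2: 11101 XOR 10111 = 01010
  pos 3: 10100 XOR 10111 = 00011
  pos 6: 11100 XOR 10111 = 01011
  pos 7: 10110 XOR 10111 = 00001
Remainder (last 4 bits) = 0100. This is the CRC / FCS.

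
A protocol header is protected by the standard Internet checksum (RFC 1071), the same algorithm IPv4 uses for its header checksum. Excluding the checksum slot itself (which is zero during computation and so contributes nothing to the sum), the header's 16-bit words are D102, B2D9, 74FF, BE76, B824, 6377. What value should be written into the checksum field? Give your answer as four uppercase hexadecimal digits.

One's-complement addition (fold any carry out of bit 15 back into bit 0):
  0xD102 + 0xB2D9 = 0x183DB → wrap carry → 0x83DC
  0x83DC + 0x74FF = 0x0F8DB
  0xF8DB + 0xBE76 = 0x1B751 → wrap carry → 0xB752
  0xB752 + 0xB824 = 0x16F76 → wrap carry → 0x6F77
  0x6F77 + 0x6377 = 0x0D2EE
One's-complement sum = 0xD2EE.
Checksum = ~0xD2EE & 0xFFFF = 0x2D11.

2D11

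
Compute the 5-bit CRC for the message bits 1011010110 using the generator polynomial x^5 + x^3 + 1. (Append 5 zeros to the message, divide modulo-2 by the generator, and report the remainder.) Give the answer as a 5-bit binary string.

Append 5 zeros: 101101011000000. Divide by 101001 (XOR where the leading bit is 1):
  pos 0: 101101 XOR 101001 = 000100
  pos 3: 100011 XOR 101001 = 001010
  pos 5: 101000 XOR 101001 = 000001
Remainder (last 5 bits) = 10000. This is the CRC / FCS.

10000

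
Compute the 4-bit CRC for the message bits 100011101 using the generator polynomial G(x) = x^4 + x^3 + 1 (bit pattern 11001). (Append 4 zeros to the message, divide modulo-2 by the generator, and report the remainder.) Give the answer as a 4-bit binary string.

Append 4 zeros: 1000111010000. Divide by 11001 (XOR where the leading bit is 1):
  pos 0: 10001 XOR 11001 = 01000
  pos 1: 10001 XOR 11001 = 01000
  pos 2: 10001 XOR 11001 = 01000
  pos 3: 10000 XOR 11001 = 01001
  pos 4: 10011 XOR 11001 = 01010
  pos 5: 10100 XOR 11001 = 01101
  pos 6: 11010 XOR 11001 = 00011
Remainder (last 4 bits) = 1100. This is the CRC / FCS.

1100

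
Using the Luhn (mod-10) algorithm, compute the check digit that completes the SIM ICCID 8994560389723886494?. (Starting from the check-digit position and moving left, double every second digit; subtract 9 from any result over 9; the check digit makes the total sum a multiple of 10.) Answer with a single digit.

6

Partial digits right→left: 4 9 4 6 8 8 3 2 7 9 8 3 0 6 5 4 9 9 8
Double every second digit counting from the check-digit position (so the 1st, 3rd, 5th, ... of the partial from the right).
  doubled (with −9 where >9): 8 8 7 6 5 7 0 1 9 7 → sum 58
  kept as-is: 9 6 8 2 9 3 6 4 9 → sum 56
Total = 58 + 56 = 114.
Check digit = (10 − (114 mod 10)) mod 10 = 6.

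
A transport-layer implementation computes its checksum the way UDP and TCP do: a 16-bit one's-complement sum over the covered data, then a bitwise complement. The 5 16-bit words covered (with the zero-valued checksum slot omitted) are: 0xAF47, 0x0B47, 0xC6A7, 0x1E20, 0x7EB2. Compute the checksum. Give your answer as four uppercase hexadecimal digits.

One's-complement addition (fold any carry out of bit 15 back into bit 0):
  0xAF47 + 0x0B47 = 0x0BA8E
  0xBA8E + 0xC6A7 = 0x18135 → wrap carry → 0x8136
  0x8136 + 0x1E20 = 0x09F56
  0x9F56 + 0x7EB2 = 0x11E08 → wrap carry → 0x1E09
One's-complement sum = 0x1E09.
Checksum = ~0x1E09 & 0xFFFF = 0xE1F6.

E1F6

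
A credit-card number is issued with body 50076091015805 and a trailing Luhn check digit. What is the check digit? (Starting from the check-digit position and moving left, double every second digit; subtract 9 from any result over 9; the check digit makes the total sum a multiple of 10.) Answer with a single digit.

Partial digits right→left: 5 0 8 5 1 0 1 9 0 6 7 0 0 5
Double every second digit counting from the check-digit position (so the 1st, 3rd, 5th, ... of the partial from the right).
  doubled (with −9 where >9): 1 7 2 2 0 5 0 → sum 17
  kept as-is: 0 5 0 9 6 0 5 → sum 25
Total = 17 + 25 = 42.
Check digit = (10 − (42 mod 10)) mod 10 = 8.

8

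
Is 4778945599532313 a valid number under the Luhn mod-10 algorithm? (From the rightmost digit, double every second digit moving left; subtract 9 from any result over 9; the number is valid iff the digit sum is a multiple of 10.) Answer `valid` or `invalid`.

From the right, keep odd positions and double even positions (subtract 9 from any doubled value over 9):
  doubled (positions 2,4,...): 2 4 1 9 1 9 5 8 → sum 39
  kept (positions 1,3,...): 3 3 3 9 5 4 8 7 → sum 42
Total = 81.
81 mod 10 = 1, so the number is invalid.

invalid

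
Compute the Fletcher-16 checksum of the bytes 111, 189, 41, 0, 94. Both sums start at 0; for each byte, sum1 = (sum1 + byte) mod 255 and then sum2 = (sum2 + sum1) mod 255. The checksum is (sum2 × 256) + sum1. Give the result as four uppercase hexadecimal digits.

Running sums (mod 255):
  after byte 0 (111): sum1=111, sum2=111
  after byte 1 (189): sum1=45, sum2=156
  after byte 2 (41): sum1=86, sum2=242
  after byte 3 (0): sum1=86, sum2=73
  after byte 4 (94): sum1=180, sum2=253
Checksum = sum2·256 + sum1 = 253·256 + 180 = 64948 = 0xFDB4.

FDB4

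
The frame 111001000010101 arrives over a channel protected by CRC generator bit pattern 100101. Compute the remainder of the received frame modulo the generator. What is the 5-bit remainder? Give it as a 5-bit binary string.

00000

Modulo-2 division of 111001000010101 by 100101:
  pos 0: 111001 XOR 100101 = 011100
  pos 1: 111000 XOR 100101 = 011101
  pos 2: 111010 XOR 100101 = 011111
  pos 3: 111110 XOR 100101 = 011011
  pos 4: 110110 XOR 100101 = 010011
  pos 5: 100111 XOR 100101 = 000010
  pos 9: 100101 XOR 100101 = 000000
Remainder = 00000 (zero — the frame passes the CRC check).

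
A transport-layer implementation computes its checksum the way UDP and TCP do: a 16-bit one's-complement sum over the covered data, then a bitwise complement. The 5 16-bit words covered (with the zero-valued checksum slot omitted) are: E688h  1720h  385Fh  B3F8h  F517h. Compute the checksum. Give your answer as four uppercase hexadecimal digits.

One's-complement addition (fold any carry out of bit 15 back into bit 0):
  0xE688 + 0x1720 = 0x0FDA8
  0xFDA8 + 0x385F = 0x13607 → wrap carry → 0x3608
  0x3608 + 0xB3F8 = 0x0EA00
  0xEA00 + 0xF517 = 0x1DF17 → wrap carry → 0xDF18
One's-complement sum = 0xDF18.
Checksum = ~0xDF18 & 0xFFFF = 0x20E7.

20E7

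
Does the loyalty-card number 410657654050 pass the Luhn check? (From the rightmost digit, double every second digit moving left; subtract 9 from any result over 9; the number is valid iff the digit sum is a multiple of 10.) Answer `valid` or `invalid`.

valid

From the right, keep odd positions and double even positions (subtract 9 from any doubled value over 9):
  doubled (positions 2,4,...): 1 8 3 1 0 8 → sum 21
  kept (positions 1,3,...): 0 0 5 7 6 1 → sum 19
Total = 40.
40 mod 10 = 0, so the number is valid.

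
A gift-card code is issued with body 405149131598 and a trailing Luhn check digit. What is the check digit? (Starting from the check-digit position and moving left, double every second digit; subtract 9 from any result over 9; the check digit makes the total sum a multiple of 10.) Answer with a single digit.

1

Partial digits right→left: 8 9 5 1 3 1 9 4 1 5 0 4
Double every second digit counting from the check-digit position (so the 1st, 3rd, 5th, ... of the partial from the right).
  doubled (with −9 where >9): 7 1 6 9 2 0 → sum 25
  kept as-is: 9 1 1 4 5 4 → sum 24
Total = 25 + 24 = 49.
Check digit = (10 − (49 mod 10)) mod 10 = 1.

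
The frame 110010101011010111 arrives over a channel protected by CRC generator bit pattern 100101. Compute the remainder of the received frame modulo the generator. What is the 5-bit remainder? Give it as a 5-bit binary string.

00000

Modulo-2 division of 110010101011010111 by 100101:
  pos 0: 110010 XOR 100101 = 010111
  pos 1: 101111 XOR 100101 = 001010
  pos 3: 101001 XOR 100101 = 001100
  pos 5: 110001 XOR 100101 = 010100
  pos 6: 101001 XOR 100101 = 001100
  pos 8: 110001 XOR 100101 = 010100
  pos 9: 101000 XOR 100101 = 001101
  pos 11: 110111 XOR 100101 = 010010
  pos 12: 100101 XOR 100101 = 000000
Remainder = 00000 (zero — the frame passes the CRC check).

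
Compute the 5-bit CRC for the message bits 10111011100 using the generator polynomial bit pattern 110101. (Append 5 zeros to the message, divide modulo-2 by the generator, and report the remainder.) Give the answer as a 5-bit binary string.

Append 5 zeros: 1011101110000000. Divide by 110101 (XOR where the leading bit is 1):
  pos 0: 101110 XOR 110101 = 011011
  pos 1: 110111 XOR 110101 = 000010
  pos 5: 101100 XOR 110101 = 011001
  pos 6: 110010 XOR 110101 = 000111
  pos 9: 111000 XOR 110101 = 001101
Remainder (last 5 bits) = 11010. This is the CRC / FCS.

11010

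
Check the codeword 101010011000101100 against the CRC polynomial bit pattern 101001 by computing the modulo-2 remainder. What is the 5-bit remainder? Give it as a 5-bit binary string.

00000

Modulo-2 division of 101010011000101100 by 101001:
  pos 0: 101010 XOR 101001 = 000011
  pos 4: 110110 XOR 101001 = 011111
  pos 5: 111110 XOR 101001 = 010111
  pos 6: 101110 XOR 101001 = 000111
  pos 9: 111101 XOR 101001 = 010100
  pos 10: 101001 XOR 101001 = 000000
Remainder = 00000 (zero — the frame passes the CRC check).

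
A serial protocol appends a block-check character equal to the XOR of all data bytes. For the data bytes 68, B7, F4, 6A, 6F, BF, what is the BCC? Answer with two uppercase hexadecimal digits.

91

XOR the bytes together:
  start with 0x68
  0x68 ⊕ 0xB7 = 0xDF
  0xDF ⊕ 0xF4 = 0x2B
  0x2B ⊕ 0x6A = 0x41
  0x41 ⊕ 0x6F = 0x2E
  0x2E ⊕ 0xBF = 0x91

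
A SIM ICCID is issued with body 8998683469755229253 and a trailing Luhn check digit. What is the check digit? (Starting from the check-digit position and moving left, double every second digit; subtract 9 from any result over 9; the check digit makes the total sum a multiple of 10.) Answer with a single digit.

Partial digits right→left: 3 5 2 9 2 2 5 5 7 9 6 4 3 8 6 8 9 9 8
Double every second digit counting from the check-digit position (so the 1st, 3rd, 5th, ... of the partial from the right).
  doubled (with −9 where >9): 6 4 4 1 5 3 6 3 9 7 → sum 48
  kept as-is: 5 9 2 5 9 4 8 8 9 → sum 59
Total = 48 + 59 = 107.
Check digit = (10 − (107 mod 10)) mod 10 = 3.

3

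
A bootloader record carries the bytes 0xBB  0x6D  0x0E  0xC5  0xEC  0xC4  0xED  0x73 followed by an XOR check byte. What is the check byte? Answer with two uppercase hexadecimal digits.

XOR the bytes together:
  start with 0xBB
  0xBB ⊕ 0x6D = 0xD6
  0xD6 ⊕ 0x0E = 0xD8
  0xD8 ⊕ 0xC5 = 0x1D
  0x1D ⊕ 0xEC = 0xF1
  0xF1 ⊕ 0xC4 = 0x35
  0x35 ⊕ 0xED = 0xD8
  0xD8 ⊕ 0x73 = 0xAB

AB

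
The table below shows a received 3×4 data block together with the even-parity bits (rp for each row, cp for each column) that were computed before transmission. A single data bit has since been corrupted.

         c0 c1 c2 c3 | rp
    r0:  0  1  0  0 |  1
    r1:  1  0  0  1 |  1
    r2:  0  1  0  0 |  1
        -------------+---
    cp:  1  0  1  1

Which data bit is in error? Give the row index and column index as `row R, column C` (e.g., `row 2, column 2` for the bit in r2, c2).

Recompute each row's even parity and compare to rp:
  r0: data parity 1, sent rp 1 → ok
  r1: data parity 0, sent rp 1 → mismatch
  r2: data parity 1, sent rp 1 → ok
Recompute each column's even parity and compare to cp:
  c0: data parity 1, sent cp 1 → ok
  c1: data parity 0, sent cp 0 → ok
  c2: data parity 0, sent cp 1 → mismatch
  c3: data parity 1, sent cp 1 → ok
Exactly one row (r1) and one column (c2) fail → the flipped bit is at their intersection.

row 1, column 2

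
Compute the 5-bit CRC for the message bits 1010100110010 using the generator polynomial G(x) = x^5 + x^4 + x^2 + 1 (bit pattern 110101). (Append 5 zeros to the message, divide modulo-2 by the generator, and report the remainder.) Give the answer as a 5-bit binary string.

Append 5 zeros: 101010011001000000. Divide by 110101 (XOR where the leading bit is 1):
  pos 0: 101010 XOR 110101 = 011111
  pos 1: 111110 XOR 110101 = 001011
  pos 3: 101111 XOR 110101 = 011010
  pos 4: 110100 XOR 110101 = 000001
  pos 9: 101000 XOR 110101 = 011101
  pos 10: 111010 XOR 110101 = 001111
  pos 12: 111100 XOR 110101 = 001001
Remainder (last 5 bits) = 01001. This is the CRC / FCS.

01001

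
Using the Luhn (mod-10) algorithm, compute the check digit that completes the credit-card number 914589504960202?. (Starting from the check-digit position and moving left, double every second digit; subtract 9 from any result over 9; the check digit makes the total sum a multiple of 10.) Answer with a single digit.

Partial digits right→left: 2 0 2 0 6 9 4 0 5 9 8 5 4 1 9
Double every second digit counting from the check-digit position (so the 1st, 3rd, 5th, ... of the partial from the right).
  doubled (with −9 where >9): 4 4 3 8 1 7 8 9 → sum 44
  kept as-is: 0 0 9 0 9 5 1 → sum 24
Total = 44 + 24 = 68.
Check digit = (10 − (68 mod 10)) mod 10 = 2.

2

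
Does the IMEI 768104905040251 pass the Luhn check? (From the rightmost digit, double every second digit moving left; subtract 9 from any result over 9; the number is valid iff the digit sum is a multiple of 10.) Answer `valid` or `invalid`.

valid

From the right, keep odd positions and double even positions (subtract 9 from any doubled value over 9):
  doubled (positions 2,4,...): 1 0 0 0 8 2 3 → sum 14
  kept (positions 1,3,...): 1 2 4 5 9 0 8 7 → sum 36
Total = 50.
50 mod 10 = 0, so the number is valid.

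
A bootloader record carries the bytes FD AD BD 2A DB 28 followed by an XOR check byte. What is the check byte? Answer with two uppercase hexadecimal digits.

34

XOR the bytes together:
  start with 0xFD
  0xFD ⊕ 0xAD = 0x50
  0x50 ⊕ 0xBD = 0xED
  0xED ⊕ 0x2A = 0xC7
  0xC7 ⊕ 0xDB = 0x1C
  0x1C ⊕ 0x28 = 0x34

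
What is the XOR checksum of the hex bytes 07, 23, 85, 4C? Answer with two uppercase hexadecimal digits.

XOR the bytes together:
  start with 0x07
  0x07 ⊕ 0x23 = 0x24
  0x24 ⊕ 0x85 = 0xA1
  0xA1 ⊕ 0x4C = 0xED

ED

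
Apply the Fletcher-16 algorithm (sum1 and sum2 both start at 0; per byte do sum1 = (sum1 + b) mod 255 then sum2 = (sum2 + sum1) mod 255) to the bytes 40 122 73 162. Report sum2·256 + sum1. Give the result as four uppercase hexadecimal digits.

Running sums (mod 255):
  after byte 0 (40): sum1=40, sum2=40
  after byte 1 (122): sum1=162, sum2=202
  after byte 2 (73): sum1=235, sum2=182
  after byte 3 (162): sum1=142, sum2=69
Checksum = sum2·256 + sum1 = 69·256 + 142 = 17806 = 0x458E.

458E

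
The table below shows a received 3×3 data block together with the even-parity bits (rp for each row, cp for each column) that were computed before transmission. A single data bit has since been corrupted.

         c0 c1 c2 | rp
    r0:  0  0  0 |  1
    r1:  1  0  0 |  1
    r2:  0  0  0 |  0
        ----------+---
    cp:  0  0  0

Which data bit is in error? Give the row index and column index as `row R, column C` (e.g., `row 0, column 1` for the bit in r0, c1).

Recompute each row's even parity and compare to rp:
  r0: data parity 0, sent rp 1 → mismatch
  r1: data parity 1, sent rp 1 → ok
  r2: data parity 0, sent rp 0 → ok
Recompute each column's even parity and compare to cp:
  c0: data parity 1, sent cp 0 → mismatch
  c1: data parity 0, sent cp 0 → ok
  c2: data parity 0, sent cp 0 → ok
Exactly one row (r0) and one column (c0) fail → the flipped bit is at their intersection.

row 0, column 0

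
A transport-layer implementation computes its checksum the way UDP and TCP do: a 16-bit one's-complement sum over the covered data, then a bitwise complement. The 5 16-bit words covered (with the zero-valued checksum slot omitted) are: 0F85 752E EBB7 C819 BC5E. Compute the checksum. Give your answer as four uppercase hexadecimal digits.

One's-complement addition (fold any carry out of bit 15 back into bit 0):
  0x0F85 + 0x752E = 0x084B3
  0x84B3 + 0xEBB7 = 0x1706A → wrap carry → 0x706B
  0x706B + 0xC819 = 0x13884 → wrap carry → 0x3885
  0x3885 + 0xBC5E = 0x0F4E3
One's-complement sum = 0xF4E3.
Checksum = ~0xF4E3 & 0xFFFF = 0x0B1C.

0B1C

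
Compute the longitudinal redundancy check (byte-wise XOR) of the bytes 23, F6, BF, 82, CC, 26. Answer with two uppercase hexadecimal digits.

XOR the bytes together:
  start with 0x23
  0x23 ⊕ 0xF6 = 0xD5
  0xD5 ⊕ 0xBF = 0x6A
  0x6A ⊕ 0x82 = 0xE8
  0xE8 ⊕ 0xCC = 0x24
  0x24 ⊕ 0x26 = 0x02

02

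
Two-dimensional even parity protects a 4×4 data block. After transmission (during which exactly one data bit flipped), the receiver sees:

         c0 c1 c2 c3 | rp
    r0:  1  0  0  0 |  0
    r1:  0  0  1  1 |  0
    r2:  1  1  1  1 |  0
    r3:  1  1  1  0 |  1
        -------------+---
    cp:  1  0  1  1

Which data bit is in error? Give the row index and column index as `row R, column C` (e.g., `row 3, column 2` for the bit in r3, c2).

row 0, column 3

Recompute each row's even parity and compare to rp:
  r0: data parity 1, sent rp 0 → mismatch
  r1: data parity 0, sent rp 0 → ok
  r2: data parity 0, sent rp 0 → ok
  r3: data parity 1, sent rp 1 → ok
Recompute each column's even parity and compare to cp:
  c0: data parity 1, sent cp 1 → ok
  c1: data parity 0, sent cp 0 → ok
  c2: data parity 1, sent cp 1 → ok
  c3: data parity 0, sent cp 1 → mismatch
Exactly one row (r0) and one column (c3) fail → the flipped bit is at their intersection.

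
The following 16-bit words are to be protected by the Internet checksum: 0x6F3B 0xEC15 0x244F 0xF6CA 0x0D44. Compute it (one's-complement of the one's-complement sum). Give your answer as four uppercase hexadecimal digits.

7C50

One's-complement addition (fold any carry out of bit 15 back into bit 0):
  0x6F3B + 0xEC15 = 0x15B50 → wrap carry → 0x5B51
  0x5B51 + 0x244F = 0x07FA0
  0x7FA0 + 0xF6CA = 0x1766A → wrap carry → 0x766B
  0x766B + 0x0D44 = 0x083AF
One's-complement sum = 0x83AF.
Checksum = ~0x83AF & 0xFFFF = 0x7C50.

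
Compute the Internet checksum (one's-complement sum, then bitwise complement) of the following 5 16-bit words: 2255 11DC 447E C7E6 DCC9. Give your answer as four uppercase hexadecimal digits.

E29F

One's-complement addition (fold any carry out of bit 15 back into bit 0):
  0x2255 + 0x11DC = 0x03431
  0x3431 + 0x447E = 0x078AF
  0x78AF + 0xC7E6 = 0x14095 → wrap carry → 0x4096
  0x4096 + 0xDCC9 = 0x11D5F → wrap carry → 0x1D60
One's-complement sum = 0x1D60.
Checksum = ~0x1D60 & 0xFFFF = 0xE29F.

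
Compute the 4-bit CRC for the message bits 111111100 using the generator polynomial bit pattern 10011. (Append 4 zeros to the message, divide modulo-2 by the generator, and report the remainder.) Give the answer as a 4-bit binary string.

1110

Append 4 zeros: 1111111000000. Divide by 10011 (XOR where the leading bit is 1):
  pos 0: 11111 XOR 10011 = 01100
  pos 1: 11001 XOR 10011 = 01010
  pos 2: 10101 XOR 10011 = 00110
  pos 4: 11000 XOR 10011 = 01011
  pos 5: 10110 XOR 10011 = 00101
  pos 7: 10100 XOR 10011 = 00111
Remainder (last 4 bits) = 1110. This is the CRC / FCS.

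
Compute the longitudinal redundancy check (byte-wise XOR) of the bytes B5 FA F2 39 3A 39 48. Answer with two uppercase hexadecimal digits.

XOR the bytes together:
  start with 0xB5
  0xB5 ⊕ 0xFA = 0x4F
  0x4F ⊕ 0xF2 = 0xBD
  0xBD ⊕ 0x39 = 0x84
  0x84 ⊕ 0x3A = 0xBE
  0xBE ⊕ 0x39 = 0x87
  0x87 ⊕ 0x48 = 0xCF

CF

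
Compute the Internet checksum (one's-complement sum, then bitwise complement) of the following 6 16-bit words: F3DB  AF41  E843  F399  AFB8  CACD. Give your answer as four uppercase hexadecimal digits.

067E

One's-complement addition (fold any carry out of bit 15 back into bit 0):
  0xF3DB + 0xAF41 = 0x1A31C → wrap carry → 0xA31D
  0xA31D + 0xE843 = 0x18B60 → wrap carry → 0x8B61
  0x8B61 + 0xF399 = 0x17EFA → wrap carry → 0x7EFB
  0x7EFB + 0xAFB8 = 0x12EB3 → wrap carry → 0x2EB4
  0x2EB4 + 0xCACD = 0x0F981
One's-complement sum = 0xF981.
Checksum = ~0xF981 & 0xFFFF = 0x067E.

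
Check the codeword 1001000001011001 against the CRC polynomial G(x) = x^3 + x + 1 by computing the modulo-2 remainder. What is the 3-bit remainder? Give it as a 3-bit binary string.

100

Modulo-2 division of 1001000001011001 by 1011:
  pos 0: 1001 XOR 1011 = 0010
  pos 2: 1000 XOR 1011 = 0011
  pos 4: 1100 XOR 1011 = 0111
  pos 5: 1110 XOR 1011 = 0101
  pos 6: 1011 XOR 1011 = 0000
  pos 11: 1100 XOR 1011 = 0111
  pos 12: 1111 XOR 1011 = 0100
Remainder = 100 (nonzero — an error is detected).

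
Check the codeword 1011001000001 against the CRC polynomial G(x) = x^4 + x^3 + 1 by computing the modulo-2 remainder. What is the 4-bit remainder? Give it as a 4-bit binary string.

Modulo-2 division of 1011001000001 by 11001:
  pos 0: 10110 XOR 11001 = 01111
  pos 1: 11110 XOR 11001 = 00111
  pos 3: 11110 XOR 11001 = 00111
  pos 5: 11100 XOR 11001 = 00101
  pos 7: 10100 XOR 11001 = 01101
  pos 8: 11011 XOR 11001 = 00010
Remainder = 0010 (nonzero — an error is detected).

0010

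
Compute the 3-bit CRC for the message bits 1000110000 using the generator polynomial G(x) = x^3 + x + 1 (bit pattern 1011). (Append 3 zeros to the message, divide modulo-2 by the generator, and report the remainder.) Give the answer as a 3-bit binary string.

Append 3 zeros: 1000110000000. Divide by 1011 (XOR where the leading bit is 1):
  pos 0: 1000 XOR 1011 = 0011
  pos 2: 1111 XOR 1011 = 0100
  pos 3: 1000 XOR 1011 = 0011
  pos 5: 1100 XOR 1011 = 0111
  pos 6: 1110 XOR 1011 = 0101
  pos 7: 1010 XOR 1011 = 0001
Remainder (last 3 bits) = 100. This is the CRC / FCS.

100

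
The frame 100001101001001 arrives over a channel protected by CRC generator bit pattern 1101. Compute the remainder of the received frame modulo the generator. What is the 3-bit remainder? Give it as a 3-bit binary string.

Modulo-2 division of 100001101001001 by 1101:
  pos 0: 1000 XOR 1101 = 0101
  pos 1: 1010 XOR 1101 = 0111
  pos 2: 1111 XOR 1101 = 0010
  pos 4: 1010 XOR 1101 = 0111
  pos 5: 1111 XOR 1101 = 0010
  pos 7: 1000 XOR 1101 = 0101
  pos 8: 1011 XOR 1101 = 0110
  pos 9: 1100 XOR 1101 = 0001
Remainder = 101 (nonzero — an error is detected).

101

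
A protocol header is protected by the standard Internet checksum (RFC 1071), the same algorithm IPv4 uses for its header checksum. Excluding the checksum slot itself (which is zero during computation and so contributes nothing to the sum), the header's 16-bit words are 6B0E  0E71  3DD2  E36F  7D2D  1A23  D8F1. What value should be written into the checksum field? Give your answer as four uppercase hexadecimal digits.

One's-complement addition (fold any carry out of bit 15 back into bit 0):
  0x6B0E + 0x0E71 = 0x0797F
  0x797F + 0x3DD2 = 0x0B751
  0xB751 + 0xE36F = 0x19AC0 → wrap carry → 0x9AC1
  0x9AC1 + 0x7D2D = 0x117EE → wrap carry → 0x17EF
  0x17EF + 0x1A23 = 0x03212
  0x3212 + 0xD8F1 = 0x10B03 → wrap carry → 0x0B04
One's-complement sum = 0x0B04.
Checksum = ~0x0B04 & 0xFFFF = 0xF4FB.

F4FB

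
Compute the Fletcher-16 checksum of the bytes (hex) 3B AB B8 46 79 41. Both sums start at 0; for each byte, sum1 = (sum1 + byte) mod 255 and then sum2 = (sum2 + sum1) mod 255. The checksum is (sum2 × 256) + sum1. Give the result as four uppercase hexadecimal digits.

Running sums (mod 255):
  after byte 0 (3B): sum1=59, sum2=59
  after byte 1 (AB): sum1=230, sum2=34
  after byte 2 (B8): sum1=159, sum2=193
  after byte 3 (46): sum1=229, sum2=167
  after byte 4 (79): sum1=95, sum2=7
  after byte 5 (41): sum1=160, sum2=167
Checksum = sum2·256 + sum1 = 167·256 + 160 = 42912 = 0xA7A0.

A7A0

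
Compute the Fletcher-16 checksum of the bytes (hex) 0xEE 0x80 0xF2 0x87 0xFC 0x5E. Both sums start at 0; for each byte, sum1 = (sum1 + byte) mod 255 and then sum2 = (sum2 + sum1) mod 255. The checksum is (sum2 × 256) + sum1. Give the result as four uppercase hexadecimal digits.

Running sums (mod 255):
  after byte 0 (0xEE): sum1=238, sum2=238
  after byte 1 (0x80): sum1=111, sum2=94
  after byte 2 (0xF2): sum1=98, sum2=192
  after byte 3 (0x87): sum1=233, sum2=170
  after byte 4 (0xFC): sum1=230, sum2=145
  after byte 5 (0x5E): sum1=69, sum2=214
Checksum = sum2·256 + sum1 = 214·256 + 69 = 54853 = 0xD645.

D645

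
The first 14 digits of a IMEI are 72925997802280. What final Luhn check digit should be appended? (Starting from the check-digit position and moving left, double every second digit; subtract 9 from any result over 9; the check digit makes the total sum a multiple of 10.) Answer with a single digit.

6

Partial digits right→left: 0 8 2 2 0 8 7 9 9 5 2 9 2 7
Double every second digit counting from the check-digit position (so the 1st, 3rd, 5th, ... of the partial from the right).
  doubled (with −9 where >9): 0 4 0 5 9 4 4 → sum 26
  kept as-is: 8 2 8 9 5 9 7 → sum 48
Total = 26 + 48 = 74.
Check digit = (10 − (74 mod 10)) mod 10 = 6.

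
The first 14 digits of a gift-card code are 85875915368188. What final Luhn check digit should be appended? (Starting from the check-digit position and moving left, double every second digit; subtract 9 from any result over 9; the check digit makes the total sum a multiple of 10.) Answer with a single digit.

1

Partial digits right→left: 8 8 1 8 6 3 5 1 9 5 7 8 5 8
Double every second digit counting from the check-digit position (so the 1st, 3rd, 5th, ... of the partial from the right).
  doubled (with −9 where >9): 7 2 3 1 9 5 1 → sum 28
  kept as-is: 8 8 3 1 5 8 8 → sum 41
Total = 28 + 41 = 69.
Check digit = (10 − (69 mod 10)) mod 10 = 1.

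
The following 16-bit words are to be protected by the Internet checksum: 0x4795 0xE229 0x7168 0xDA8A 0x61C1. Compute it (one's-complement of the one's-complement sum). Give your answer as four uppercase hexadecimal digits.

One's-complement addition (fold any carry out of bit 15 back into bit 0):
  0x4795 + 0xE229 = 0x129BE → wrap carry → 0x29BF
  0x29BF + 0x7168 = 0x09B27
  0x9B27 + 0xDA8A = 0x175B1 → wrap carry → 0x75B2
  0x75B2 + 0x61C1 = 0x0D773
One's-complement sum = 0xD773.
Checksum = ~0xD773 & 0xFFFF = 0x288C.

288C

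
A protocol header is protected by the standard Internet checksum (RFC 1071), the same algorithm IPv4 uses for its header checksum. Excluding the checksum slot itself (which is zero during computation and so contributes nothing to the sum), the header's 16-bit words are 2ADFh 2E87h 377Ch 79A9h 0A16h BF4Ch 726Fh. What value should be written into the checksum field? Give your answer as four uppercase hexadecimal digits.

One's-complement addition (fold any carry out of bit 15 back into bit 0):
  0x2ADF + 0x2E87 = 0x05966
  0x5966 + 0x377C = 0x090E2
  0x90E2 + 0x79A9 = 0x10A8B → wrap carry → 0x0A8C
  0x0A8C + 0x0A16 = 0x014A2
  0x14A2 + 0xBF4C = 0x0D3EE
  0xD3EE + 0x726F = 0x1465D → wrap carry → 0x465E
One's-complement sum = 0x465E.
Checksum = ~0x465E & 0xFFFF = 0xB9A1.

B9A1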